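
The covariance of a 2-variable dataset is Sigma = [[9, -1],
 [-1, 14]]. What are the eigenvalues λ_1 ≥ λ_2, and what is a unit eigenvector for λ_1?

Step 1 — characteristic polynomial of 2×2 Sigma:
  det(Sigma - λI) = λ² - trace · λ + det = 0.
  trace = 9 + 14 = 23, det = 9·14 - (-1)² = 125.
Step 2 — discriminant:
  Δ = trace² - 4·det = 529 - 500 = 29.
Step 3 — eigenvalues:
  λ = (trace ± √Δ)/2 = (23 ± 5.3852)/2,
  λ_1 = 14.1926,  λ_2 = 8.8074.

Step 4 — unit eigenvector for λ_1: solve (Sigma - λ_1 I)v = 0. First row:
  (9 - 14.1926)·v_x + (-1)·v_y = 0, i.e. (-5.1926)·v_x + (-1)·v_y = 0,
  so v ∝ (b, λ_1 - a) = (-1, 5.1926); multiply by -1 so the first entry is positive: u = (1, -5.1926).
  ||u|| = √((1)² + (-5.1926)²) = √(27.9629) ≈ 5.288,
  v_1 = u/||u|| ≈ (0.1891, -0.982) (||v_1|| = 1).

λ_1 = 14.1926,  λ_2 = 8.8074;  v_1 ≈ (0.1891, -0.982)


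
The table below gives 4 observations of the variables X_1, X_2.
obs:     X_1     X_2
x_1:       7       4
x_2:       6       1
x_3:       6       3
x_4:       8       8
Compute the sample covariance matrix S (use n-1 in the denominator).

Step 1 — column means:
  mean(X_1) = (7 + 6 + 6 + 8) / 4 = 27/4 = 6.75
  mean(X_2) = (4 + 1 + 3 + 8) / 4 = 16/4 = 4

Step 2 — sample covariance S[i,j] = (1/(n-1)) · Σ_k (x_{k,i} - mean_i) · (x_{k,j} - mean_j), with n-1 = 3.
  S[X_1,X_1] = ((0.25)·(0.25) + (-0.75)·(-0.75) + (-0.75)·(-0.75) + (1.25)·(1.25)) / 3 = 2.75/3 = 0.9167
  S[X_1,X_2] = ((0.25)·(0) + (-0.75)·(-3) + (-0.75)·(-1) + (1.25)·(4)) / 3 = 8/3 = 2.6667
  S[X_2,X_2] = ((0)·(0) + (-3)·(-3) + (-1)·(-1) + (4)·(4)) / 3 = 26/3 = 8.6667

S is symmetric (S[j,i] = S[i,j]). Assembling:

S = [[0.9167, 2.6667],
 [2.6667, 8.6667]]


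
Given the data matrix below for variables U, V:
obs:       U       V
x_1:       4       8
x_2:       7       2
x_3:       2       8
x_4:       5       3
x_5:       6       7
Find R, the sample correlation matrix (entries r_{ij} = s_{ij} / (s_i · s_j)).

Step 1 — column means:
  mean(U) = (4 + 7 + 2 + 5 + 6) / 5 = 24/5 = 4.8
  mean(V) = (8 + 2 + 8 + 3 + 7) / 5 = 28/5 = 5.6

Step 2 — sample variances and covariances s[i,j] = (1/(n-1)) · Σ_k (x_{k,i} - mean_i) · (x_{k,j} - mean_j), with n-1 = 4:
  s[U,U] = ((-0.8)·(-0.8) + (2.2)·(2.2) + (-2.8)·(-2.8) + (0.2)·(0.2) + (1.2)·(1.2)) / 4 = 14.8/4 = 3.7
  s[U,V] = ((-0.8)·(2.4) + (2.2)·(-3.6) + (-2.8)·(2.4) + (0.2)·(-2.6) + (1.2)·(1.4)) / 4 = -15.4/4 = -3.85
  s[V,V] = ((2.4)·(2.4) + (-3.6)·(-3.6) + (2.4)·(2.4) + (-2.6)·(-2.6) + (1.4)·(1.4)) / 4 = 33.2/4 = 8.3
  Sample standard deviations s_i = √(s[i,i]):
  s(U) = √(3.7) = 1.9235
  s(V) = √(8.3) = 2.881

Step 3 — r_{ij} = s_{ij} / (s_i · s_j):
  r[U,U] = 1 (diagonal).
  r[U,V] = -3.85 / (1.9235 · 2.881) = -3.85 / 5.5417 = -0.6947
  r[V,V] = 1 (diagonal).

R is symmetric with unit diagonal. Assembling:

R = [[1, -0.6947],
 [-0.6947, 1]]


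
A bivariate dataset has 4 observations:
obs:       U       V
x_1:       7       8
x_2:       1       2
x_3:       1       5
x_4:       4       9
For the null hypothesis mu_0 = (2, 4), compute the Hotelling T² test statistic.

Step 1 — sample mean vector:
  mean(U) = (7 + 1 + 1 + 4) / 4 = 13/4 = 3.25
  mean(V) = (8 + 2 + 5 + 9) / 4 = 24/4 = 6
  x̄ = (3.25, 6),  deviation x̄ - mu_0 = (3.25, 6) - (2, 4) = (1.25, 2).

Step 2 — sample covariance matrix, S[i,j] = (1/(n-1)) · Σ_k (x_{k,i} - mean_i) · (x_{k,j} - mean_j), divisor n-1 = 3:
  S[U,U] = ((3.75)·(3.75) + (-2.25)·(-2.25) + (-2.25)·(-2.25) + (0.75)·(0.75)) / 3 = 24.75/3 = 8.25
  S[U,V] = ((3.75)·(2) + (-2.25)·(-4) + (-2.25)·(-1) + (0.75)·(3)) / 3 = 21/3 = 7
  S[V,V] = ((2)·(2) + (-4)·(-4) + (-1)·(-1) + (3)·(3)) / 3 = 30/3 = 10
  S = [[8.25, 7],
 [7, 10]].

Step 3 — invert S. det(S) = 8.25·10 - (7)² = 33.5.
  S^{-1} = (1/det) · [[d, -b], [-b, a]] = [[0.2985, -0.209],
 [-0.209, 0.2463]].

Step 4 — quadratic form (x̄ - mu_0)^T · S^{-1} · (x̄ - mu_0):
  S^{-1} · (x̄ - mu_0) = (-0.0448, 0.2313),
  (x̄ - mu_0)^T · [...] = (1.25)·(-0.0448) + (2)·(0.2313) = 0.4067.

Step 5 — scale by n: T² = 4 · 0.4067 = 1.6269.

T² ≈ 1.6269


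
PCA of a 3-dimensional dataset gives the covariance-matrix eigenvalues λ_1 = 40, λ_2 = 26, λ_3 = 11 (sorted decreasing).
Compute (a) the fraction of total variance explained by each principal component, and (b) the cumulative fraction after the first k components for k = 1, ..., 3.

Step 1 — total variance = trace(Sigma) = Σ λ_i = 40 + 26 + 11 = 77.

Step 2 — fraction explained by component i = λ_i / Σ λ:
  PC1: 40/77 = 0.5195
  PC2: 26/77 = 0.3377
  PC3: 11/77 = 0.1429

Step 3 — cumulative fraction after k components = (λ_1 + ... + λ_k) / Σ λ:
  k = 1: 40/77 = 0.5195
  k = 2: (40 + 26)/77 = 66/77 = 0.8571
  k = 3: (40 + 26 + 11)/77 = 77/77 = 1

Summary (fraction, with percent):

explained: PC1 0.5195 (51.95%), PC2 0.3377 (33.77%), PC3 0.1429 (14.29%);  cumulative: 0.5195, 0.8571, 1


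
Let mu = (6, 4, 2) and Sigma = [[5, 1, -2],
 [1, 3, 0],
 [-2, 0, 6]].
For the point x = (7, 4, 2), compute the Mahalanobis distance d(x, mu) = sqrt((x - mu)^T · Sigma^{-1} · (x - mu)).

Step 1 — centre the observation: (x - mu) = (1, 0, 0).

Step 2 — invert Sigma (cofactor / det for 3×3, or solve directly):
  Sigma^{-1} = [[0.25, -0.0833, 0.0833],
 [-0.0833, 0.3611, -0.0278],
 [0.0833, -0.0278, 0.1944]].

Step 3 — form the quadratic (x - mu)^T · Sigma^{-1} · (x - mu):
  Sigma^{-1} · (x - mu) = (0.25, -0.0833, 0.0833).
  (x - mu)^T · [Sigma^{-1} · (x - mu)] = (1)·(0.25) + (0)·(-0.0833) + (0)·(0.0833) = 0.25.

Step 4 — take square root: d = √(0.25) ≈ 0.5.

d(x, mu) = √(0.25) ≈ 0.5


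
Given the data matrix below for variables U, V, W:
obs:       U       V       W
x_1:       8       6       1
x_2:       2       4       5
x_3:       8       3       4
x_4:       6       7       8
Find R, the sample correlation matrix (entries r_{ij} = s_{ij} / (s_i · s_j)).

Step 1 — column means:
  mean(U) = (8 + 2 + 8 + 6) / 4 = 24/4 = 6
  mean(V) = (6 + 4 + 3 + 7) / 4 = 20/4 = 5
  mean(W) = (1 + 5 + 4 + 8) / 4 = 18/4 = 4.5

Step 2 — sample variances and covariances s[i,j] = (1/(n-1)) · Σ_k (x_{k,i} - mean_i) · (x_{k,j} - mean_j), with n-1 = 3:
  s[U,U] = ((2)·(2) + (-4)·(-4) + (2)·(2) + (0)·(0)) / 3 = 24/3 = 8
  s[U,V] = ((2)·(1) + (-4)·(-1) + (2)·(-2) + (0)·(2)) / 3 = 2/3 = 0.6667
  s[U,W] = ((2)·(-3.5) + (-4)·(0.5) + (2)·(-0.5) + (0)·(3.5)) / 3 = -10/3 = -3.3333
  s[V,V] = ((1)·(1) + (-1)·(-1) + (-2)·(-2) + (2)·(2)) / 3 = 10/3 = 3.3333
  s[V,W] = ((1)·(-3.5) + (-1)·(0.5) + (-2)·(-0.5) + (2)·(3.5)) / 3 = 4/3 = 1.3333
  s[W,W] = ((-3.5)·(-3.5) + (0.5)·(0.5) + (-0.5)·(-0.5) + (3.5)·(3.5)) / 3 = 25/3 = 8.3333
  Sample standard deviations s_i = √(s[i,i]):
  s(U) = √(8) = 2.8284
  s(V) = √(3.3333) = 1.8257
  s(W) = √(8.3333) = 2.8868

Step 3 — r_{ij} = s_{ij} / (s_i · s_j):
  r[U,U] = 1 (diagonal).
  r[U,V] = 0.6667 / (2.8284 · 1.8257) = 0.6667 / 5.164 = 0.1291
  r[U,W] = -3.3333 / (2.8284 · 2.8868) = -3.3333 / 8.165 = -0.4082
  r[V,V] = 1 (diagonal).
  r[V,W] = 1.3333 / (1.8257 · 2.8868) = 1.3333 / 5.2705 = 0.253
  r[W,W] = 1 (diagonal).

R is symmetric with unit diagonal. Assembling:

R = [[1, 0.1291, -0.4082],
 [0.1291, 1, 0.253],
 [-0.4082, 0.253, 1]]


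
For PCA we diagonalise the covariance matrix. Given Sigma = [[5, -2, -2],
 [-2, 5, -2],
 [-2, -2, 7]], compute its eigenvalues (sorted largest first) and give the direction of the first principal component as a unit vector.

Step 1 — characteristic polynomial p(λ) = det(λI - Sigma) = λ³ - tr·λ² + c_1·λ - det, where tr = trace, c_1 = sum of the principal 2×2 minors, det = det(Sigma):
  tr = 5 + 5 + 7 = 17,
  c_1 = (5·5 - (-2)²) + (5·7 - (-2)²) + (5·7 - (-2)²) = 21 + 31 + 31 = 83,
  det = 5·(5·7 - (-2)²) - (-2)·((-2)·7 - (-2)·(-2)) + (-2)·((-2)·(-2) - 5·(-2)) = 5·(31) - (-2)·(-18) + (-2)·(14) = 91.
  So p(λ) = λ³ - 17λ² + 83λ - 91.
Step 2 — look for an integer root (rational root theorem: any rational root is an integer divisor of 91). Testing λ = 7:
  p(7) = 343 - 833 + 581 - 91 = 0  ✓
  Dividing out (λ - 7): p(λ) = (λ - 7)(λ² - 10λ + 13).
Step 3 — remaining eigenvalues from the quadratic λ² - 10λ + 13 = 0:
  Δ = 10² - 4·13 = 100 - 52 = 48,  λ = (10 ± √48)/2 = (10 ± 6.9282)/2 ≈ 8.4641 or 1.5359.
  Sorted: λ_1 = 8.4641,  λ_2 = 7,  λ_3 = 1.5359  (check: sum = 17 = tr ✓).

Step 4 — unit eigenvector for λ_1 ≈ 8.4641: v spans the null space of (Sigma - λ_1 I), whose rows are
  r_1 = (-3.4641, -2, -2),  r_2 = (-2, -3.4641, -2),  r_3 = (-2, -2, -1.4641).
  v is orthogonal to every row, so take v ∝ r_1 × r_2 = ((-2)·(-2) - (-2)·(-3.4641), (-2)·(-2) - (-3.4641)·(-2), (-3.4641)·(-3.4641) - (-2)·(-2)) ≈ (-2.9282, -2.9282, 8).
  Rescale (multiply by -1 so the first nonzero entry is positive): u = (2.9282, 2.9282, -8).
  ||u|| = √((2.9282)² + (2.9282)² + (-8)²) = √(81.1487) ≈ 9.0083,  v_1 = u/||u|| ≈ (0.3251, 0.3251, -0.8881) (||v_1|| = 1).

λ_1 = 8.4641,  λ_2 = 7,  λ_3 = 1.5359;  v_1 ≈ (0.3251, 0.3251, -0.8881)


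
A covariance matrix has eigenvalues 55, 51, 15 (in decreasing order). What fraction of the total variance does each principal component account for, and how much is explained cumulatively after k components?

Step 1 — total variance = trace(Sigma) = Σ λ_i = 55 + 51 + 15 = 121.

Step 2 — fraction explained by component i = λ_i / Σ λ:
  PC1: 55/121 = 0.4545
  PC2: 51/121 = 0.4215
  PC3: 15/121 = 0.124

Step 3 — cumulative fraction after k components = (λ_1 + ... + λ_k) / Σ λ:
  k = 1: 55/121 = 0.4545
  k = 2: (55 + 51)/121 = 106/121 = 0.876
  k = 3: (55 + 51 + 15)/121 = 121/121 = 1

Summary (fraction, with percent):

explained: PC1 0.4545 (45.45%), PC2 0.4215 (42.15%), PC3 0.124 (12.4%);  cumulative: 0.4545, 0.876, 1


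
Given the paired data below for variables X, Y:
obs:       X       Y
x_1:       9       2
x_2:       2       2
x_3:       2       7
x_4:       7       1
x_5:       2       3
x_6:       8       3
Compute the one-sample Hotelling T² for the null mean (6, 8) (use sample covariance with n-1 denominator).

Step 1 — sample mean vector:
  mean(X) = (9 + 2 + 2 + 7 + 2 + 8) / 6 = 30/6 = 5
  mean(Y) = (2 + 2 + 7 + 1 + 3 + 3) / 6 = 18/6 = 3
  x̄ = (5, 3),  deviation x̄ - mu_0 = (5, 3) - (6, 8) = (-1, -5).

Step 2 — sample covariance matrix, S[i,j] = (1/(n-1)) · Σ_k (x_{k,i} - mean_i) · (x_{k,j} - mean_j), divisor n-1 = 5:
  S[X,X] = ((4)·(4) + (-3)·(-3) + (-3)·(-3) + (2)·(2) + (-3)·(-3) + (3)·(3)) / 5 = 56/5 = 11.2
  S[X,Y] = ((4)·(-1) + (-3)·(-1) + (-3)·(4) + (2)·(-2) + (-3)·(0) + (3)·(0)) / 5 = -17/5 = -3.4
  S[Y,Y] = ((-1)·(-1) + (-1)·(-1) + (4)·(4) + (-2)·(-2) + (0)·(0) + (0)·(0)) / 5 = 22/5 = 4.4
  S = [[11.2, -3.4],
 [-3.4, 4.4]].

Step 3 — invert S. det(S) = 11.2·4.4 - (-3.4)² = 37.72.
  S^{-1} = (1/det) · [[d, -b], [-b, a]] = [[0.1166, 0.0901],
 [0.0901, 0.2969]].

Step 4 — quadratic form (x̄ - mu_0)^T · S^{-1} · (x̄ - mu_0):
  S^{-1} · (x̄ - mu_0) = (-0.5673, -1.5748),
  (x̄ - mu_0)^T · [...] = (-1)·(-0.5673) + (-5)·(-1.5748) = 8.4411.

Step 5 — scale by n: T² = 6 · 8.4411 = 50.6469.

T² ≈ 50.6469


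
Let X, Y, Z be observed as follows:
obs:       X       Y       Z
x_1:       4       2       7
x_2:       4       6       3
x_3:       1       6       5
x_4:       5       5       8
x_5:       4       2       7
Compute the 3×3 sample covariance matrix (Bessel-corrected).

Step 1 — column means:
  mean(X) = (4 + 4 + 1 + 5 + 4) / 5 = 18/5 = 3.6
  mean(Y) = (2 + 6 + 6 + 5 + 2) / 5 = 21/5 = 4.2
  mean(Z) = (7 + 3 + 5 + 8 + 7) / 5 = 30/5 = 6

Step 2 — sample covariance S[i,j] = (1/(n-1)) · Σ_k (x_{k,i} - mean_i) · (x_{k,j} - mean_j), with n-1 = 4.
  S[X,X] = ((0.4)·(0.4) + (0.4)·(0.4) + (-2.6)·(-2.6) + (1.4)·(1.4) + (0.4)·(0.4)) / 4 = 9.2/4 = 2.3
  S[X,Y] = ((0.4)·(-2.2) + (0.4)·(1.8) + (-2.6)·(1.8) + (1.4)·(0.8) + (0.4)·(-2.2)) / 4 = -4.6/4 = -1.15
  S[X,Z] = ((0.4)·(1) + (0.4)·(-3) + (-2.6)·(-1) + (1.4)·(2) + (0.4)·(1)) / 4 = 5/4 = 1.25
  S[Y,Y] = ((-2.2)·(-2.2) + (1.8)·(1.8) + (1.8)·(1.8) + (0.8)·(0.8) + (-2.2)·(-2.2)) / 4 = 16.8/4 = 4.2
  S[Y,Z] = ((-2.2)·(1) + (1.8)·(-3) + (1.8)·(-1) + (0.8)·(2) + (-2.2)·(1)) / 4 = -10/4 = -2.5
  S[Z,Z] = ((1)·(1) + (-3)·(-3) + (-1)·(-1) + (2)·(2) + (1)·(1)) / 4 = 16/4 = 4

S is symmetric (S[j,i] = S[i,j]). Assembling:

S = [[2.3, -1.15, 1.25],
 [-1.15, 4.2, -2.5],
 [1.25, -2.5, 4]]


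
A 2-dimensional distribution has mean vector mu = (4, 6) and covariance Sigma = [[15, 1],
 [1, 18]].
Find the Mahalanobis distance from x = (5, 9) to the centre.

Step 1 — centre the observation: (x - mu) = (1, 3).

Step 2 — invert Sigma. det(Sigma) = 15·18 - (1)² = 269.
  Sigma^{-1} = (1/det) · [[d, -b], [-b, a]] = [[0.0669, -0.0037],
 [-0.0037, 0.0558]].

Step 3 — form the quadratic (x - mu)^T · Sigma^{-1} · (x - mu):
  Sigma^{-1} · (x - mu) = (0.0558, 0.1636).
  (x - mu)^T · [Sigma^{-1} · (x - mu)] = (1)·(0.0558) + (3)·(0.1636) = 0.5465.

Step 4 — take square root: d = √(0.5465) ≈ 0.7392.

d(x, mu) = √(0.5465) ≈ 0.7392


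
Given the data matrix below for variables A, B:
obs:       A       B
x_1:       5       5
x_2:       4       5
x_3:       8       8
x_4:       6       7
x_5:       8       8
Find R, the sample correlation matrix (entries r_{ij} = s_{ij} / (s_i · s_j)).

Step 1 — column means:
  mean(A) = (5 + 4 + 8 + 6 + 8) / 5 = 31/5 = 6.2
  mean(B) = (5 + 5 + 8 + 7 + 8) / 5 = 33/5 = 6.6

Step 2 — sample variances and covariances s[i,j] = (1/(n-1)) · Σ_k (x_{k,i} - mean_i) · (x_{k,j} - mean_j), with n-1 = 4:
  s[A,A] = ((-1.2)·(-1.2) + (-2.2)·(-2.2) + (1.8)·(1.8) + (-0.2)·(-0.2) + (1.8)·(1.8)) / 4 = 12.8/4 = 3.2
  s[A,B] = ((-1.2)·(-1.6) + (-2.2)·(-1.6) + (1.8)·(1.4) + (-0.2)·(0.4) + (1.8)·(1.4)) / 4 = 10.4/4 = 2.6
  s[B,B] = ((-1.6)·(-1.6) + (-1.6)·(-1.6) + (1.4)·(1.4) + (0.4)·(0.4) + (1.4)·(1.4)) / 4 = 9.2/4 = 2.3
  Sample standard deviations s_i = √(s[i,i]):
  s(A) = √(3.2) = 1.7889
  s(B) = √(2.3) = 1.5166

Step 3 — r_{ij} = s_{ij} / (s_i · s_j):
  r[A,A] = 1 (diagonal).
  r[A,B] = 2.6 / (1.7889 · 1.5166) = 2.6 / 2.7129 = 0.9584
  r[B,B] = 1 (diagonal).

R is symmetric with unit diagonal. Assembling:

R = [[1, 0.9584],
 [0.9584, 1]]


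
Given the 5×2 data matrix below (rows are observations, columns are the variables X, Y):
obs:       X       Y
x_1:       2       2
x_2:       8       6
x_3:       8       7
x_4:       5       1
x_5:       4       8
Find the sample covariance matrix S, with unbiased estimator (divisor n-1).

Step 1 — column means:
  mean(X) = (2 + 8 + 8 + 5 + 4) / 5 = 27/5 = 5.4
  mean(Y) = (2 + 6 + 7 + 1 + 8) / 5 = 24/5 = 4.8

Step 2 — sample covariance S[i,j] = (1/(n-1)) · Σ_k (x_{k,i} - mean_i) · (x_{k,j} - mean_j), with n-1 = 4.
  S[X,X] = ((-3.4)·(-3.4) + (2.6)·(2.6) + (2.6)·(2.6) + (-0.4)·(-0.4) + (-1.4)·(-1.4)) / 4 = 27.2/4 = 6.8
  S[X,Y] = ((-3.4)·(-2.8) + (2.6)·(1.2) + (2.6)·(2.2) + (-0.4)·(-3.8) + (-1.4)·(3.2)) / 4 = 15.4/4 = 3.85
  S[Y,Y] = ((-2.8)·(-2.8) + (1.2)·(1.2) + (2.2)·(2.2) + (-3.8)·(-3.8) + (3.2)·(3.2)) / 4 = 38.8/4 = 9.7

S is symmetric (S[j,i] = S[i,j]). Assembling:

S = [[6.8, 3.85],
 [3.85, 9.7]]


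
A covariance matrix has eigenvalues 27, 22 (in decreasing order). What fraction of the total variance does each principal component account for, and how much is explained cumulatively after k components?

Step 1 — total variance = trace(Sigma) = Σ λ_i = 27 + 22 = 49.

Step 2 — fraction explained by component i = λ_i / Σ λ:
  PC1: 27/49 = 0.551
  PC2: 22/49 = 0.449

Step 3 — cumulative fraction after k components = (λ_1 + ... + λ_k) / Σ λ:
  k = 1: 27/49 = 0.551
  k = 2: (27 + 22)/49 = 49/49 = 1

Summary (fraction, with percent):

explained: PC1 0.551 (55.1%), PC2 0.449 (44.9%);  cumulative: 0.551, 1


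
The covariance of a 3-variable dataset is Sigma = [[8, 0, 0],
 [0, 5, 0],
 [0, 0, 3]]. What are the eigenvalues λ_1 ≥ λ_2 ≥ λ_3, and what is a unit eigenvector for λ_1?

Step 1 — characteristic polynomial p(λ) = det(λI - Sigma) = λ³ - tr·λ² + c_1·λ - det, where tr = trace, c_1 = sum of the principal 2×2 minors, det = det(Sigma):
  tr = 8 + 5 + 3 = 16,
  c_1 = (8·5 - (0)²) + (8·3 - (0)²) + (5·3 - (0)²) = 40 + 24 + 15 = 79,
  det = 8·(5·3 - (0)²) - (0)·((0)·3 - (0)·(0)) + (0)·((0)·(0) - 5·(0)) = 8·(15) - (0)·(0) + (0)·(0) = 120.
  So p(λ) = λ³ - 16λ² + 79λ - 120.
Step 2 — look for an integer root (rational root theorem: any rational root is an integer divisor of 120). Testing λ = 3:
  p(3) = 27 - 144 + 237 - 120 = 0  ✓
  Dividing out (λ - 3): p(λ) = (λ - 3)(λ² - 13λ + 40).
Step 3 — remaining eigenvalues from the quadratic λ² - 13λ + 40 = 0:
  Δ = 13² - 4·40 = 169 - 160 = 9,  λ = (13 ± √9)/2 = (13 ± 3)/2 = 8 or 5.
  Sorted: λ_1 = 8,  λ_2 = 5,  λ_3 = 3  (check: sum = 16 = tr ✓).

Step 4 — unit eigenvector for λ_1 = 8: v spans the null space of (Sigma - λ_1 I), whose rows are
  r_1 = (0, 0, 0),  r_2 = (0, -3, 0),  r_3 = (0, 0, -5).
  v is orthogonal to every row, so take v ∝ r_2 × r_3 = ((-3)·(-5) - (0)·(0), (0)·(0) - (0)·(-5), (0)·(0) - (-3)·(0)) = (15, 0, 0).
  Rescale (divide by 15): u = (1, 0, 0).
  ||u|| = √((1)² + (0)² + (0)²) = √(1) = 1,  v_1 = u/||u|| ≈ (1, 0, 0) (||v_1|| = 1).

λ_1 = 8,  λ_2 = 5,  λ_3 = 3;  v_1 ≈ (1, 0, 0)


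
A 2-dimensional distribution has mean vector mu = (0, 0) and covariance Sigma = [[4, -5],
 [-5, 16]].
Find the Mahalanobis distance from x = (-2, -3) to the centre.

Step 1 — centre the observation: (x - mu) = (-2, -3).

Step 2 — invert Sigma. det(Sigma) = 4·16 - (-5)² = 39.
  Sigma^{-1} = (1/det) · [[d, -b], [-b, a]] = [[0.4103, 0.1282],
 [0.1282, 0.1026]].

Step 3 — form the quadratic (x - mu)^T · Sigma^{-1} · (x - mu):
  Sigma^{-1} · (x - mu) = (-1.2051, -0.5641).
  (x - mu)^T · [Sigma^{-1} · (x - mu)] = (-2)·(-1.2051) + (-3)·(-0.5641) = 4.1026.

Step 4 — take square root: d = √(4.1026) ≈ 2.0255.

d(x, mu) = √(4.1026) ≈ 2.0255


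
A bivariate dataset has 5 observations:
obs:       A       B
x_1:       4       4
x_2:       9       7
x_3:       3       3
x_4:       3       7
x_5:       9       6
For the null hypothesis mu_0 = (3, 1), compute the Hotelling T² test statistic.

Step 1 — sample mean vector:
  mean(A) = (4 + 9 + 3 + 3 + 9) / 5 = 28/5 = 5.6
  mean(B) = (4 + 7 + 3 + 7 + 6) / 5 = 27/5 = 5.4
  x̄ = (5.6, 5.4),  deviation x̄ - mu_0 = (5.6, 5.4) - (3, 1) = (2.6, 4.4).

Step 2 — sample covariance matrix, S[i,j] = (1/(n-1)) · Σ_k (x_{k,i} - mean_i) · (x_{k,j} - mean_j), divisor n-1 = 4:
  S[A,A] = ((-1.6)·(-1.6) + (3.4)·(3.4) + (-2.6)·(-2.6) + (-2.6)·(-2.6) + (3.4)·(3.4)) / 4 = 39.2/4 = 9.8
  S[A,B] = ((-1.6)·(-1.4) + (3.4)·(1.6) + (-2.6)·(-2.4) + (-2.6)·(1.6) + (3.4)·(0.6)) / 4 = 11.8/4 = 2.95
  S[B,B] = ((-1.4)·(-1.4) + (1.6)·(1.6) + (-2.4)·(-2.4) + (1.6)·(1.6) + (0.6)·(0.6)) / 4 = 13.2/4 = 3.3
  S = [[9.8, 2.95],
 [2.95, 3.3]].

Step 3 — invert S. det(S) = 9.8·3.3 - (2.95)² = 23.6375.
  S^{-1} = (1/det) · [[d, -b], [-b, a]] = [[0.1396, -0.1248],
 [-0.1248, 0.4146]].

Step 4 — quadratic form (x̄ - mu_0)^T · S^{-1} · (x̄ - mu_0):
  S^{-1} · (x̄ - mu_0) = (-0.1861, 1.4997),
  (x̄ - mu_0)^T · [...] = (2.6)·(-0.1861) + (4.4)·(1.4997) = 6.1149.

Step 5 — scale by n: T² = 5 · 6.1149 = 30.5743.

T² ≈ 30.5743


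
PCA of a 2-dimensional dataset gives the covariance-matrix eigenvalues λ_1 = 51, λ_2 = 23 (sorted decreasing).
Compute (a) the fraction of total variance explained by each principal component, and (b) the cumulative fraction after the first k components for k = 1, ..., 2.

Step 1 — total variance = trace(Sigma) = Σ λ_i = 51 + 23 = 74.

Step 2 — fraction explained by component i = λ_i / Σ λ:
  PC1: 51/74 = 0.6892
  PC2: 23/74 = 0.3108

Step 3 — cumulative fraction after k components = (λ_1 + ... + λ_k) / Σ λ:
  k = 1: 51/74 = 0.6892
  k = 2: (51 + 23)/74 = 74/74 = 1

Summary (fraction, with percent):

explained: PC1 0.6892 (68.92%), PC2 0.3108 (31.08%);  cumulative: 0.6892, 1


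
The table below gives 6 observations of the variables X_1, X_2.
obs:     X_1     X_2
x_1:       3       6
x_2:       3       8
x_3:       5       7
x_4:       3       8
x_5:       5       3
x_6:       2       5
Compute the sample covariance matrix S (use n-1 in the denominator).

Step 1 — column means:
  mean(X_1) = (3 + 3 + 5 + 3 + 5 + 2) / 6 = 21/6 = 3.5
  mean(X_2) = (6 + 8 + 7 + 8 + 3 + 5) / 6 = 37/6 = 6.1667

Step 2 — sample covariance S[i,j] = (1/(n-1)) · Σ_k (x_{k,i} - mean_i) · (x_{k,j} - mean_j), with n-1 = 5.
  S[X_1,X_1] = ((-0.5)·(-0.5) + (-0.5)·(-0.5) + (1.5)·(1.5) + (-0.5)·(-0.5) + (1.5)·(1.5) + (-1.5)·(-1.5)) / 5 = 7.5/5 = 1.5
  S[X_1,X_2] = ((-0.5)·(-0.1667) + (-0.5)·(1.8333) + (1.5)·(0.8333) + (-0.5)·(1.8333) + (1.5)·(-3.1667) + (-1.5)·(-1.1667)) / 5 = -3.5/5 = -0.7
  S[X_2,X_2] = ((-0.1667)·(-0.1667) + (1.8333)·(1.8333) + (0.8333)·(0.8333) + (1.8333)·(1.8333) + (-3.1667)·(-3.1667) + (-1.1667)·(-1.1667)) / 5 = 18.8333/5 = 3.7667

S is symmetric (S[j,i] = S[i,j]). Assembling:

S = [[1.5, -0.7],
 [-0.7, 3.7667]]


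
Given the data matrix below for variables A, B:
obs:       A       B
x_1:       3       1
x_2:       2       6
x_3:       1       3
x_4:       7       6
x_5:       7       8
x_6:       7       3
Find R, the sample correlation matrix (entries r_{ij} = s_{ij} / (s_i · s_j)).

Step 1 — column means:
  mean(A) = (3 + 2 + 1 + 7 + 7 + 7) / 6 = 27/6 = 4.5
  mean(B) = (1 + 6 + 3 + 6 + 8 + 3) / 6 = 27/6 = 4.5

Step 2 — sample variances and covariances s[i,j] = (1/(n-1)) · Σ_k (x_{k,i} - mean_i) · (x_{k,j} - mean_j), with n-1 = 5:
  s[A,A] = ((-1.5)·(-1.5) + (-2.5)·(-2.5) + (-3.5)·(-3.5) + (2.5)·(2.5) + (2.5)·(2.5) + (2.5)·(2.5)) / 5 = 39.5/5 = 7.9
  s[A,B] = ((-1.5)·(-3.5) + (-2.5)·(1.5) + (-3.5)·(-1.5) + (2.5)·(1.5) + (2.5)·(3.5) + (2.5)·(-1.5)) / 5 = 15.5/5 = 3.1
  s[B,B] = ((-3.5)·(-3.5) + (1.5)·(1.5) + (-1.5)·(-1.5) + (1.5)·(1.5) + (3.5)·(3.5) + (-1.5)·(-1.5)) / 5 = 33.5/5 = 6.7
  Sample standard deviations s_i = √(s[i,i]):
  s(A) = √(7.9) = 2.8107
  s(B) = √(6.7) = 2.5884

Step 3 — r_{ij} = s_{ij} / (s_i · s_j):
  r[A,A] = 1 (diagonal).
  r[A,B] = 3.1 / (2.8107 · 2.5884) = 3.1 / 7.2753 = 0.4261
  r[B,B] = 1 (diagonal).

R is symmetric with unit diagonal. Assembling:

R = [[1, 0.4261],
 [0.4261, 1]]


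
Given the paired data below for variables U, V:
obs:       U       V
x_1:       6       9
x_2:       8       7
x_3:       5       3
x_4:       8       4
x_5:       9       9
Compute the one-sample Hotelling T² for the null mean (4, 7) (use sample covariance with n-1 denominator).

Step 1 — sample mean vector:
  mean(U) = (6 + 8 + 5 + 8 + 9) / 5 = 36/5 = 7.2
  mean(V) = (9 + 7 + 3 + 4 + 9) / 5 = 32/5 = 6.4
  x̄ = (7.2, 6.4),  deviation x̄ - mu_0 = (7.2, 6.4) - (4, 7) = (3.2, -0.6).

Step 2 — sample covariance matrix, S[i,j] = (1/(n-1)) · Σ_k (x_{k,i} - mean_i) · (x_{k,j} - mean_j), divisor n-1 = 4:
  S[U,U] = ((-1.2)·(-1.2) + (0.8)·(0.8) + (-2.2)·(-2.2) + (0.8)·(0.8) + (1.8)·(1.8)) / 4 = 10.8/4 = 2.7
  S[U,V] = ((-1.2)·(2.6) + (0.8)·(0.6) + (-2.2)·(-3.4) + (0.8)·(-2.4) + (1.8)·(2.6)) / 4 = 7.6/4 = 1.9
  S[V,V] = ((2.6)·(2.6) + (0.6)·(0.6) + (-3.4)·(-3.4) + (-2.4)·(-2.4) + (2.6)·(2.6)) / 4 = 31.2/4 = 7.8
  S = [[2.7, 1.9],
 [1.9, 7.8]].

Step 3 — invert S. det(S) = 2.7·7.8 - (1.9)² = 17.45.
  S^{-1} = (1/det) · [[d, -b], [-b, a]] = [[0.447, -0.1089],
 [-0.1089, 0.1547]].

Step 4 — quadratic form (x̄ - mu_0)^T · S^{-1} · (x̄ - mu_0):
  S^{-1} · (x̄ - mu_0) = (1.4957, -0.4413),
  (x̄ - mu_0)^T · [...] = (3.2)·(1.4957) + (-0.6)·(-0.4413) = 5.051.

Step 5 — scale by n: T² = 5 · 5.051 = 25.255.

T² ≈ 25.255


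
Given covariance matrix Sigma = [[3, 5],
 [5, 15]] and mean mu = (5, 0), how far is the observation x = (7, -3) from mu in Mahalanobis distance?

Step 1 — centre the observation: (x - mu) = (2, -3).

Step 2 — invert Sigma. det(Sigma) = 3·15 - (5)² = 20.
  Sigma^{-1} = (1/det) · [[d, -b], [-b, a]] = [[0.75, -0.25],
 [-0.25, 0.15]].

Step 3 — form the quadratic (x - mu)^T · Sigma^{-1} · (x - mu):
  Sigma^{-1} · (x - mu) = (2.25, -0.95).
  (x - mu)^T · [Sigma^{-1} · (x - mu)] = (2)·(2.25) + (-3)·(-0.95) = 7.35.

Step 4 — take square root: d = √(7.35) ≈ 2.7111.

d(x, mu) = √(7.35) ≈ 2.7111


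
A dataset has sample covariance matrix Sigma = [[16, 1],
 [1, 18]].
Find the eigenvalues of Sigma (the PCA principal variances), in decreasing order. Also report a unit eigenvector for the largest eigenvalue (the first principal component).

Step 1 — characteristic polynomial of 2×2 Sigma:
  det(Sigma - λI) = λ² - trace · λ + det = 0.
  trace = 16 + 18 = 34, det = 16·18 - (1)² = 287.
Step 2 — discriminant:
  Δ = trace² - 4·det = 1156 - 1148 = 8.
Step 3 — eigenvalues:
  λ = (trace ± √Δ)/2 = (34 ± 2.8284)/2,
  λ_1 = 18.4142,  λ_2 = 15.5858.

Step 4 — unit eigenvector for λ_1: solve (Sigma - λ_1 I)v = 0. First row:
  (16 - 18.4142)·v_x + (1)·v_y = 0, i.e. (-2.4142)·v_x + (1)·v_y = 0,
  so v ∝ (b, λ_1 - a) = (1, 2.4142) = u.
  ||u|| = √((1)² + (2.4142)²) = √(6.8284) ≈ 2.6131,
  v_1 = u/||u|| ≈ (0.3827, 0.9239) (||v_1|| = 1).

λ_1 = 18.4142,  λ_2 = 15.5858;  v_1 ≈ (0.3827, 0.9239)


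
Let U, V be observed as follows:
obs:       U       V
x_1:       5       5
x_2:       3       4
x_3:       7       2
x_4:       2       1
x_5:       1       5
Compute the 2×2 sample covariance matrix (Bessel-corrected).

Step 1 — column means:
  mean(U) = (5 + 3 + 7 + 2 + 1) / 5 = 18/5 = 3.6
  mean(V) = (5 + 4 + 2 + 1 + 5) / 5 = 17/5 = 3.4

Step 2 — sample covariance S[i,j] = (1/(n-1)) · Σ_k (x_{k,i} - mean_i) · (x_{k,j} - mean_j), with n-1 = 4.
  S[U,U] = ((1.4)·(1.4) + (-0.6)·(-0.6) + (3.4)·(3.4) + (-1.6)·(-1.6) + (-2.6)·(-2.6)) / 4 = 23.2/4 = 5.8
  S[U,V] = ((1.4)·(1.6) + (-0.6)·(0.6) + (3.4)·(-1.4) + (-1.6)·(-2.4) + (-2.6)·(1.6)) / 4 = -3.2/4 = -0.8
  S[V,V] = ((1.6)·(1.6) + (0.6)·(0.6) + (-1.4)·(-1.4) + (-2.4)·(-2.4) + (1.6)·(1.6)) / 4 = 13.2/4 = 3.3

S is symmetric (S[j,i] = S[i,j]). Assembling:

S = [[5.8, -0.8],
 [-0.8, 3.3]]


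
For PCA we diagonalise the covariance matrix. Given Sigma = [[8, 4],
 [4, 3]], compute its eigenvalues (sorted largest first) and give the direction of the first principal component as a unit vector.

Step 1 — characteristic polynomial of 2×2 Sigma:
  det(Sigma - λI) = λ² - trace · λ + det = 0.
  trace = 8 + 3 = 11, det = 8·3 - (4)² = 8.
Step 2 — discriminant:
  Δ = trace² - 4·det = 121 - 32 = 89.
Step 3 — eigenvalues:
  λ = (trace ± √Δ)/2 = (11 ± 9.434)/2,
  λ_1 = 10.217,  λ_2 = 0.783.

Step 4 — unit eigenvector for λ_1: solve (Sigma - λ_1 I)v = 0. First row:
  (8 - 10.217)·v_x + (4)·v_y = 0, i.e. (-2.217)·v_x + (4)·v_y = 0,
  so v ∝ (b, λ_1 - a) = (4, 2.217) = u.
  ||u|| = √((4)² + (2.217)²) = √(20.915) ≈ 4.5733,
  v_1 = u/||u|| ≈ (0.8746, 0.4848) (||v_1|| = 1).

λ_1 = 10.217,  λ_2 = 0.783;  v_1 ≈ (0.8746, 0.4848)


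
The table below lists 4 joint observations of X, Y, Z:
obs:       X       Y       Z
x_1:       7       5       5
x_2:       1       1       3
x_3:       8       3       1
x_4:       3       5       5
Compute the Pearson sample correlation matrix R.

Step 1 — column means:
  mean(X) = (7 + 1 + 8 + 3) / 4 = 19/4 = 4.75
  mean(Y) = (5 + 1 + 3 + 5) / 4 = 14/4 = 3.5
  mean(Z) = (5 + 3 + 1 + 5) / 4 = 14/4 = 3.5

Step 2 — sample variances and covariances s[i,j] = (1/(n-1)) · Σ_k (x_{k,i} - mean_i) · (x_{k,j} - mean_j), with n-1 = 3:
  s[X,X] = ((2.25)·(2.25) + (-3.75)·(-3.75) + (3.25)·(3.25) + (-1.75)·(-1.75)) / 3 = 32.75/3 = 10.9167
  s[X,Y] = ((2.25)·(1.5) + (-3.75)·(-2.5) + (3.25)·(-0.5) + (-1.75)·(1.5)) / 3 = 8.5/3 = 2.8333
  s[X,Z] = ((2.25)·(1.5) + (-3.75)·(-0.5) + (3.25)·(-2.5) + (-1.75)·(1.5)) / 3 = -5.5/3 = -1.8333
  s[Y,Y] = ((1.5)·(1.5) + (-2.5)·(-2.5) + (-0.5)·(-0.5) + (1.5)·(1.5)) / 3 = 11/3 = 3.6667
  s[Y,Z] = ((1.5)·(1.5) + (-2.5)·(-0.5) + (-0.5)·(-2.5) + (1.5)·(1.5)) / 3 = 7/3 = 2.3333
  s[Z,Z] = ((1.5)·(1.5) + (-0.5)·(-0.5) + (-2.5)·(-2.5) + (1.5)·(1.5)) / 3 = 11/3 = 3.6667
  Sample standard deviations s_i = √(s[i,i]):
  s(X) = √(10.9167) = 3.304
  s(Y) = √(3.6667) = 1.9149
  s(Z) = √(3.6667) = 1.9149

Step 3 — r_{ij} = s_{ij} / (s_i · s_j):
  r[X,X] = 1 (diagonal).
  r[X,Y] = 2.8333 / (3.304 · 1.9149) = 2.8333 / 6.3268 = 0.4478
  r[X,Z] = -1.8333 / (3.304 · 1.9149) = -1.8333 / 6.3268 = -0.2898
  r[Y,Y] = 1 (diagonal).
  r[Y,Z] = 2.3333 / (1.9149 · 1.9149) = 2.3333 / 3.6667 = 0.6364
  r[Z,Z] = 1 (diagonal).

R is symmetric with unit diagonal. Assembling:

R = [[1, 0.4478, -0.2898],
 [0.4478, 1, 0.6364],
 [-0.2898, 0.6364, 1]]


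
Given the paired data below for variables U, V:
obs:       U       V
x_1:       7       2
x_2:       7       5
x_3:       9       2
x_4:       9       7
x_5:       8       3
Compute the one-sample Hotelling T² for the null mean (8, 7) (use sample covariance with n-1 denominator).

Step 1 — sample mean vector:
  mean(U) = (7 + 7 + 9 + 9 + 8) / 5 = 40/5 = 8
  mean(V) = (2 + 5 + 2 + 7 + 3) / 5 = 19/5 = 3.8
  x̄ = (8, 3.8),  deviation x̄ - mu_0 = (8, 3.8) - (8, 7) = (0, -3.2).

Step 2 — sample covariance matrix, S[i,j] = (1/(n-1)) · Σ_k (x_{k,i} - mean_i) · (x_{k,j} - mean_j), divisor n-1 = 4:
  S[U,U] = ((-1)·(-1) + (-1)·(-1) + (1)·(1) + (1)·(1) + (0)·(0)) / 4 = 4/4 = 1
  S[U,V] = ((-1)·(-1.8) + (-1)·(1.2) + (1)·(-1.8) + (1)·(3.2) + (0)·(-0.8)) / 4 = 2/4 = 0.5
  S[V,V] = ((-1.8)·(-1.8) + (1.2)·(1.2) + (-1.8)·(-1.8) + (3.2)·(3.2) + (-0.8)·(-0.8)) / 4 = 18.8/4 = 4.7
  S = [[1, 0.5],
 [0.5, 4.7]].

Step 3 — invert S. det(S) = 1·4.7 - (0.5)² = 4.45.
  S^{-1} = (1/det) · [[d, -b], [-b, a]] = [[1.0562, -0.1124],
 [-0.1124, 0.2247]].

Step 4 — quadratic form (x̄ - mu_0)^T · S^{-1} · (x̄ - mu_0):
  S^{-1} · (x̄ - mu_0) = (0.3596, -0.7191),
  (x̄ - mu_0)^T · [...] = (0)·(0.3596) + (-3.2)·(-0.7191) = 2.3011.

Step 5 — scale by n: T² = 5 · 2.3011 = 11.5056.

T² ≈ 11.5056


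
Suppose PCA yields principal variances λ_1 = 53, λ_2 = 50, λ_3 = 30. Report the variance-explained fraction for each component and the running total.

Step 1 — total variance = trace(Sigma) = Σ λ_i = 53 + 50 + 30 = 133.

Step 2 — fraction explained by component i = λ_i / Σ λ:
  PC1: 53/133 = 0.3985
  PC2: 50/133 = 0.3759
  PC3: 30/133 = 0.2256

Step 3 — cumulative fraction after k components = (λ_1 + ... + λ_k) / Σ λ:
  k = 1: 53/133 = 0.3985
  k = 2: (53 + 50)/133 = 103/133 = 0.7744
  k = 3: (53 + 50 + 30)/133 = 133/133 = 1

Summary (fraction, with percent):

explained: PC1 0.3985 (39.85%), PC2 0.3759 (37.59%), PC3 0.2256 (22.56%);  cumulative: 0.3985, 0.7744, 1


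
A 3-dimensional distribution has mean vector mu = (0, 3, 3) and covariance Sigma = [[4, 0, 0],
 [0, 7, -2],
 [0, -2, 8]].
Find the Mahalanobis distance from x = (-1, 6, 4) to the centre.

Step 1 — centre the observation: (x - mu) = (-1, 3, 1).

Step 2 — invert Sigma (cofactor / det for 3×3, or solve directly):
  Sigma^{-1} = [[0.25, 0, 0],
 [0, 0.1538, 0.0385],
 [0, 0.0385, 0.1346]].

Step 3 — form the quadratic (x - mu)^T · Sigma^{-1} · (x - mu):
  Sigma^{-1} · (x - mu) = (-0.25, 0.5, 0.25).
  (x - mu)^T · [Sigma^{-1} · (x - mu)] = (-1)·(-0.25) + (3)·(0.5) + (1)·(0.25) = 2.

Step 4 — take square root: d = √(2) ≈ 1.4142.

d(x, mu) = √(2) ≈ 1.4142


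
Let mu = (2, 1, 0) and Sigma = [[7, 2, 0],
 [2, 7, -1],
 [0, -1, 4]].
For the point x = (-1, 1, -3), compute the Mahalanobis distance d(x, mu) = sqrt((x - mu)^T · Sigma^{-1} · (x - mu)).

Step 1 — centre the observation: (x - mu) = (-3, 0, -3).

Step 2 — invert Sigma (cofactor / det for 3×3, or solve directly):
  Sigma^{-1} = [[0.1561, -0.0462, -0.0116],
 [-0.0462, 0.1618, 0.0405],
 [-0.0116, 0.0405, 0.2601]].

Step 3 — form the quadratic (x - mu)^T · Sigma^{-1} · (x - mu):
  Sigma^{-1} · (x - mu) = (-0.4335, 0.0173, -0.7457).
  (x - mu)^T · [Sigma^{-1} · (x - mu)] = (-3)·(-0.4335) + (0)·(0.0173) + (-3)·(-0.7457) = 3.5376.

Step 4 — take square root: d = √(3.5376) ≈ 1.8808.

d(x, mu) = √(3.5376) ≈ 1.8808


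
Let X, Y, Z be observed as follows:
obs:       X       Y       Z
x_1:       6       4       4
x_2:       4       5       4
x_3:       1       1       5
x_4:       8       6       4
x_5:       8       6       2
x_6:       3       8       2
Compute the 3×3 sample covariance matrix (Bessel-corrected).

Step 1 — column means:
  mean(X) = (6 + 4 + 1 + 8 + 8 + 3) / 6 = 30/6 = 5
  mean(Y) = (4 + 5 + 1 + 6 + 6 + 8) / 6 = 30/6 = 5
  mean(Z) = (4 + 4 + 5 + 4 + 2 + 2) / 6 = 21/6 = 3.5

Step 2 — sample covariance S[i,j] = (1/(n-1)) · Σ_k (x_{k,i} - mean_i) · (x_{k,j} - mean_j), with n-1 = 5.
  S[X,X] = ((1)·(1) + (-1)·(-1) + (-4)·(-4) + (3)·(3) + (3)·(3) + (-2)·(-2)) / 5 = 40/5 = 8
  S[X,Y] = ((1)·(-1) + (-1)·(0) + (-4)·(-4) + (3)·(1) + (3)·(1) + (-2)·(3)) / 5 = 15/5 = 3
  S[X,Z] = ((1)·(0.5) + (-1)·(0.5) + (-4)·(1.5) + (3)·(0.5) + (3)·(-1.5) + (-2)·(-1.5)) / 5 = -6/5 = -1.2
  S[Y,Y] = ((-1)·(-1) + (0)·(0) + (-4)·(-4) + (1)·(1) + (1)·(1) + (3)·(3)) / 5 = 28/5 = 5.6
  S[Y,Z] = ((-1)·(0.5) + (0)·(0.5) + (-4)·(1.5) + (1)·(0.5) + (1)·(-1.5) + (3)·(-1.5)) / 5 = -12/5 = -2.4
  S[Z,Z] = ((0.5)·(0.5) + (0.5)·(0.5) + (1.5)·(1.5) + (0.5)·(0.5) + (-1.5)·(-1.5) + (-1.5)·(-1.5)) / 5 = 7.5/5 = 1.5

S is symmetric (S[j,i] = S[i,j]). Assembling:

S = [[8, 3, -1.2],
 [3, 5.6, -2.4],
 [-1.2, -2.4, 1.5]]


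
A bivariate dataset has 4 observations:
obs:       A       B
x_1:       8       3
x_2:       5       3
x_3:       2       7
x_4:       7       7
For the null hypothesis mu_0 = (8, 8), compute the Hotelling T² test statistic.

Step 1 — sample mean vector:
  mean(A) = (8 + 5 + 2 + 7) / 4 = 22/4 = 5.5
  mean(B) = (3 + 3 + 7 + 7) / 4 = 20/4 = 5
  x̄ = (5.5, 5),  deviation x̄ - mu_0 = (5.5, 5) - (8, 8) = (-2.5, -3).

Step 2 — sample covariance matrix, S[i,j] = (1/(n-1)) · Σ_k (x_{k,i} - mean_i) · (x_{k,j} - mean_j), divisor n-1 = 3:
  S[A,A] = ((2.5)·(2.5) + (-0.5)·(-0.5) + (-3.5)·(-3.5) + (1.5)·(1.5)) / 3 = 21/3 = 7
  S[A,B] = ((2.5)·(-2) + (-0.5)·(-2) + (-3.5)·(2) + (1.5)·(2)) / 3 = -8/3 = -2.6667
  S[B,B] = ((-2)·(-2) + (-2)·(-2) + (2)·(2) + (2)·(2)) / 3 = 16/3 = 5.3333
  S = [[7, -2.6667],
 [-2.6667, 5.3333]].

Step 3 — invert S. det(S) = 7·5.3333 - (-2.6667)² = 30.2222.
  S^{-1} = (1/det) · [[d, -b], [-b, a]] = [[0.1765, 0.0882],
 [0.0882, 0.2316]].

Step 4 — quadratic form (x̄ - mu_0)^T · S^{-1} · (x̄ - mu_0):
  S^{-1} · (x̄ - mu_0) = (-0.7059, -0.9154),
  (x̄ - mu_0)^T · [...] = (-2.5)·(-0.7059) + (-3)·(-0.9154) = 4.511.

Step 5 — scale by n: T² = 4 · 4.511 = 18.0441.

T² ≈ 18.0441


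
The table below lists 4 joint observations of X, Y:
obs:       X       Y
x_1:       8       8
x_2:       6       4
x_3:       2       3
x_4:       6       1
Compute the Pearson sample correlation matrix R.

Step 1 — column means:
  mean(X) = (8 + 6 + 2 + 6) / 4 = 22/4 = 5.5
  mean(Y) = (8 + 4 + 3 + 1) / 4 = 16/4 = 4

Step 2 — sample variances and covariances s[i,j] = (1/(n-1)) · Σ_k (x_{k,i} - mean_i) · (x_{k,j} - mean_j), with n-1 = 3:
  s[X,X] = ((2.5)·(2.5) + (0.5)·(0.5) + (-3.5)·(-3.5) + (0.5)·(0.5)) / 3 = 19/3 = 6.3333
  s[X,Y] = ((2.5)·(4) + (0.5)·(0) + (-3.5)·(-1) + (0.5)·(-3)) / 3 = 12/3 = 4
  s[Y,Y] = ((4)·(4) + (0)·(0) + (-1)·(-1) + (-3)·(-3)) / 3 = 26/3 = 8.6667
  Sample standard deviations s_i = √(s[i,i]):
  s(X) = √(6.3333) = 2.5166
  s(Y) = √(8.6667) = 2.9439

Step 3 — r_{ij} = s_{ij} / (s_i · s_j):
  r[X,X] = 1 (diagonal).
  r[X,Y] = 4 / (2.5166 · 2.9439) = 4 / 7.4087 = 0.5399
  r[Y,Y] = 1 (diagonal).

R is symmetric with unit diagonal. Assembling:

R = [[1, 0.5399],
 [0.5399, 1]]


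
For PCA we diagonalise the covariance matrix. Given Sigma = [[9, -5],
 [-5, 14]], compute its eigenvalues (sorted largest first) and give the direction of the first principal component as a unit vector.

Step 1 — characteristic polynomial of 2×2 Sigma:
  det(Sigma - λI) = λ² - trace · λ + det = 0.
  trace = 9 + 14 = 23, det = 9·14 - (-5)² = 101.
Step 2 — discriminant:
  Δ = trace² - 4·det = 529 - 404 = 125.
Step 3 — eigenvalues:
  λ = (trace ± √Δ)/2 = (23 ± 11.1803)/2,
  λ_1 = 17.0902,  λ_2 = 5.9098.

Step 4 — unit eigenvector for λ_1: solve (Sigma - λ_1 I)v = 0. First row:
  (9 - 17.0902)·v_x + (-5)·v_y = 0, i.e. (-8.0902)·v_x + (-5)·v_y = 0,
  so v ∝ (b, λ_1 - a) = (-5, 8.0902); multiply by -1 so the first entry is positive: u = (5, -8.0902).
  ||u|| = √((5)² + (-8.0902)²) = √(90.4508) ≈ 9.5106,
  v_1 = u/||u|| ≈ (0.5257, -0.8507) (||v_1|| = 1).

λ_1 = 17.0902,  λ_2 = 5.9098;  v_1 ≈ (0.5257, -0.8507)


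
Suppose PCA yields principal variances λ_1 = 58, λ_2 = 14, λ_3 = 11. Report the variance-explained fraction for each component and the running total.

Step 1 — total variance = trace(Sigma) = Σ λ_i = 58 + 14 + 11 = 83.

Step 2 — fraction explained by component i = λ_i / Σ λ:
  PC1: 58/83 = 0.6988
  PC2: 14/83 = 0.1687
  PC3: 11/83 = 0.1325

Step 3 — cumulative fraction after k components = (λ_1 + ... + λ_k) / Σ λ:
  k = 1: 58/83 = 0.6988
  k = 2: (58 + 14)/83 = 72/83 = 0.8675
  k = 3: (58 + 14 + 11)/83 = 83/83 = 1

Summary (fraction, with percent):

explained: PC1 0.6988 (69.88%), PC2 0.1687 (16.87%), PC3 0.1325 (13.25%);  cumulative: 0.6988, 0.8675, 1


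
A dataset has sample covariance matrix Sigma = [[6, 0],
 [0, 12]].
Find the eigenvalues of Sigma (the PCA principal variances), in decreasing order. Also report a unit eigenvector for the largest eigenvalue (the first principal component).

Step 1 — characteristic polynomial of 2×2 Sigma:
  det(Sigma - λI) = λ² - trace · λ + det = 0.
  trace = 6 + 12 = 18, det = 6·12 - (0)² = 72.
Step 2 — discriminant:
  Δ = trace² - 4·det = 324 - 288 = 36.
Step 3 — eigenvalues:
  λ = (trace ± √Δ)/2 = (18 ± 6)/2,
  λ_1 = 12,  λ_2 = 6.

Step 4 — unit eigenvector for λ_1: Sigma is diagonal, so its eigenvectors are the coordinate axes. λ_1 = 12 is the diagonal entry on the second coordinate axis, hence
  v_1 = (0, 1) (||v_1|| = 1).

λ_1 = 12,  λ_2 = 6;  v_1 ≈ (0, 1)


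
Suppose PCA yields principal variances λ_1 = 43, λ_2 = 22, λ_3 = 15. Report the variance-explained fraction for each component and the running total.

Step 1 — total variance = trace(Sigma) = Σ λ_i = 43 + 22 + 15 = 80.

Step 2 — fraction explained by component i = λ_i / Σ λ:
  PC1: 43/80 = 0.5375
  PC2: 22/80 = 0.275
  PC3: 15/80 = 0.1875

Step 3 — cumulative fraction after k components = (λ_1 + ... + λ_k) / Σ λ:
  k = 1: 43/80 = 0.5375
  k = 2: (43 + 22)/80 = 65/80 = 0.8125
  k = 3: (43 + 22 + 15)/80 = 80/80 = 1

Summary (fraction, with percent):

explained: PC1 0.5375 (53.75%), PC2 0.275 (27.5%), PC3 0.1875 (18.75%);  cumulative: 0.5375, 0.8125, 1


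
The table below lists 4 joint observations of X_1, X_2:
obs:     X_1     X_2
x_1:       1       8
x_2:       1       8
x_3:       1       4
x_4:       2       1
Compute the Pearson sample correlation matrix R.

Step 1 — column means:
  mean(X_1) = (1 + 1 + 1 + 2) / 4 = 5/4 = 1.25
  mean(X_2) = (8 + 8 + 4 + 1) / 4 = 21/4 = 5.25

Step 2 — sample variances and covariances s[i,j] = (1/(n-1)) · Σ_k (x_{k,i} - mean_i) · (x_{k,j} - mean_j), with n-1 = 3:
  s[X_1,X_1] = ((-0.25)·(-0.25) + (-0.25)·(-0.25) + (-0.25)·(-0.25) + (0.75)·(0.75)) / 3 = 0.75/3 = 0.25
  s[X_1,X_2] = ((-0.25)·(2.75) + (-0.25)·(2.75) + (-0.25)·(-1.25) + (0.75)·(-4.25)) / 3 = -4.25/3 = -1.4167
  s[X_2,X_2] = ((2.75)·(2.75) + (2.75)·(2.75) + (-1.25)·(-1.25) + (-4.25)·(-4.25)) / 3 = 34.75/3 = 11.5833
  Sample standard deviations s_i = √(s[i,i]):
  s(X_1) = √(0.25) = 0.5
  s(X_2) = √(11.5833) = 3.4034

Step 3 — r_{ij} = s_{ij} / (s_i · s_j):
  r[X_1,X_1] = 1 (diagonal).
  r[X_1,X_2] = -1.4167 / (0.5 · 3.4034) = -1.4167 / 1.7017 = -0.8325
  r[X_2,X_2] = 1 (diagonal).

R is symmetric with unit diagonal. Assembling:

R = [[1, -0.8325],
 [-0.8325, 1]]


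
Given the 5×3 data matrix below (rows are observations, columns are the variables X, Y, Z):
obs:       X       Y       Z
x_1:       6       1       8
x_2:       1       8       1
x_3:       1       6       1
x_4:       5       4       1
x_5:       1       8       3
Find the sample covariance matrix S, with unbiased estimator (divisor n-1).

Step 1 — column means:
  mean(X) = (6 + 1 + 1 + 5 + 1) / 5 = 14/5 = 2.8
  mean(Y) = (1 + 8 + 6 + 4 + 8) / 5 = 27/5 = 5.4
  mean(Z) = (8 + 1 + 1 + 1 + 3) / 5 = 14/5 = 2.8

Step 2 — sample covariance S[i,j] = (1/(n-1)) · Σ_k (x_{k,i} - mean_i) · (x_{k,j} - mean_j), with n-1 = 4.
  S[X,X] = ((3.2)·(3.2) + (-1.8)·(-1.8) + (-1.8)·(-1.8) + (2.2)·(2.2) + (-1.8)·(-1.8)) / 4 = 24.8/4 = 6.2
  S[X,Y] = ((3.2)·(-4.4) + (-1.8)·(2.6) + (-1.8)·(0.6) + (2.2)·(-1.4) + (-1.8)·(2.6)) / 4 = -27.6/4 = -6.9
  S[X,Z] = ((3.2)·(5.2) + (-1.8)·(-1.8) + (-1.8)·(-1.8) + (2.2)·(-1.8) + (-1.8)·(0.2)) / 4 = 18.8/4 = 4.7
  S[Y,Y] = ((-4.4)·(-4.4) + (2.6)·(2.6) + (0.6)·(0.6) + (-1.4)·(-1.4) + (2.6)·(2.6)) / 4 = 35.2/4 = 8.8
  S[Y,Z] = ((-4.4)·(5.2) + (2.6)·(-1.8) + (0.6)·(-1.8) + (-1.4)·(-1.8) + (2.6)·(0.2)) / 4 = -25.6/4 = -6.4
  S[Z,Z] = ((5.2)·(5.2) + (-1.8)·(-1.8) + (-1.8)·(-1.8) + (-1.8)·(-1.8) + (0.2)·(0.2)) / 4 = 36.8/4 = 9.2

S is symmetric (S[j,i] = S[i,j]). Assembling:

S = [[6.2, -6.9, 4.7],
 [-6.9, 8.8, -6.4],
 [4.7, -6.4, 9.2]]
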